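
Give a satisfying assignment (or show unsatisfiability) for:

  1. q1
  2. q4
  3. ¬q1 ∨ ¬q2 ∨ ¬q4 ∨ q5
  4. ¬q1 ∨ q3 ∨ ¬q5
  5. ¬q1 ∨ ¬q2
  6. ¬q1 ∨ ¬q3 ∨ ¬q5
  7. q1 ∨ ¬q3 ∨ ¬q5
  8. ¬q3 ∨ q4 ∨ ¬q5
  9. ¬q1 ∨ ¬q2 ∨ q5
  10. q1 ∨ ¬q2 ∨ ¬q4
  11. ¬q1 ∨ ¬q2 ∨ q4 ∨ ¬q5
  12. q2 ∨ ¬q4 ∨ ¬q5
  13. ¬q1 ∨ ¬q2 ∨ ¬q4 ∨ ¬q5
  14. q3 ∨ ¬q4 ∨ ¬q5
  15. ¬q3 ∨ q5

q1=T; q2=F; q3=F; q4=T; q5=F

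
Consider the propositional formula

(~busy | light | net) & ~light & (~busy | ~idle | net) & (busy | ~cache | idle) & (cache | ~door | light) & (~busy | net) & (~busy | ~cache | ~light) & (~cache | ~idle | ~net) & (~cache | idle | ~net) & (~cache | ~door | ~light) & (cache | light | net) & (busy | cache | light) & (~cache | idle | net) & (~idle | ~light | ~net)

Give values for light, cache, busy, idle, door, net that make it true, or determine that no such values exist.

light=F, cache=F, busy=T, idle=F, door=F, net=T

Unit clause (~light) forces light = False.
Set cache = False.
  then (cache | ~door | light) forces door = False.
  then (cache | light | net) forces net = True.
  then (busy | cache | light) forces busy = True.
Set idle = False.
All clauses satisfied.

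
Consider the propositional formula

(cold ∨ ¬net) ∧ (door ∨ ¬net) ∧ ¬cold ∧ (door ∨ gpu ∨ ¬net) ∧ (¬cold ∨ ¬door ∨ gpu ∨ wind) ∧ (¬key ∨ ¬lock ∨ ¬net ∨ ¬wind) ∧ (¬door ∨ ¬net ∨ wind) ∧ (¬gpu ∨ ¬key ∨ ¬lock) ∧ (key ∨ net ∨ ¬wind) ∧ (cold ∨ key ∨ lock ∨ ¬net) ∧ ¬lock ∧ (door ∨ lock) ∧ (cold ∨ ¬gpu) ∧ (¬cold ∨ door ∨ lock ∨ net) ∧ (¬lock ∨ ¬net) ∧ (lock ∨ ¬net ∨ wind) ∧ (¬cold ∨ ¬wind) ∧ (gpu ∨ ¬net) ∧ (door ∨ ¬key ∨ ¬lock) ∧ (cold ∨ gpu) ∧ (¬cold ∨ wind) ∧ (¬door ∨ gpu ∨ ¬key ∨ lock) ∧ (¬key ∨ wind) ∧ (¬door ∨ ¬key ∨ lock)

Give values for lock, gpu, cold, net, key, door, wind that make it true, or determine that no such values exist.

Case gpu = True:
  (¬cold) forces cold = False.
  Clause (cold ∨ ¬gpu) is falsified — contradiction.
Case gpu = False:
  (¬cold) forces cold = False.
  Clause (cold ∨ gpu) is falsified — contradiction.
Both cases fail, so the formula is unsatisfiable.

Unsatisfiable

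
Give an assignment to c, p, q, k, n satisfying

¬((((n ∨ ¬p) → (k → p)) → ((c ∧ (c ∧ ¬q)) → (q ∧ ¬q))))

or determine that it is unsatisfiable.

c = True; p = False; q = False; k = False; n = False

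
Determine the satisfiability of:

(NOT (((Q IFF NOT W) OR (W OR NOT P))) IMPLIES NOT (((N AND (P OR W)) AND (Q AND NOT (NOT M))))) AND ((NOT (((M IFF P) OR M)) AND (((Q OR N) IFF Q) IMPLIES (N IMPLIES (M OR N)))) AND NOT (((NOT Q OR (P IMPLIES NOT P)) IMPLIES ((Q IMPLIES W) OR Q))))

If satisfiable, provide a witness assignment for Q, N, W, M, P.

Unsatisfiable

The conjunct NOT (((NOT Q OR (P IMPLIES NOT P)) IMPLIES ((Q IMPLIES W) OR Q))) is unsatisfiable on its own:
  Q=F, W=F, P=F: evaluates to False.
  Q=F, W=F, P=T: evaluates to False.
  Q=F, W=T, P=F: evaluates to False.
  Q=F, W=T, P=T: evaluates to False.
  Q=T, W=F, P=F: evaluates to False.
  Q=T, W=F, P=T: evaluates to False.
  Q=T, W=T, P=F: evaluates to False.
  Q=T, W=T, P=T: evaluates to False.
So the whole conjunction is unsatisfiable.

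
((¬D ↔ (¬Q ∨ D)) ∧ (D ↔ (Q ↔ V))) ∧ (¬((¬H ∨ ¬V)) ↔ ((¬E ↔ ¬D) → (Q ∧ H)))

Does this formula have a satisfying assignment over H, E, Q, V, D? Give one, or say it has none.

H: True, E: True, Q: False, V: True, D: False

  (¬D ↔ (¬Q ∨ D)) ∧ (D ↔ (Q ↔ V)) = True
    ¬D ↔ (¬Q ∨ D) = True
      ¬D = True
      ¬Q ∨ D = True
        ¬Q = True
    D ↔ (Q ↔ V) = True
      Q ↔ V = False
  ¬((¬H ∨ ¬V)) ↔ ((¬E ↔ ¬D) → (Q ∧ H)) = True
    ¬((¬H ∨ ¬V)) = True
      ¬H ∨ ¬V = False
        ¬H = False
        ¬V = False
    (¬E ↔ ¬D) → (Q ∧ H) = True
      ¬E ↔ ¬D = False
        ¬E = False
        ¬D = True
      Q ∧ H = False
Both conjuncts True, so the formula holds.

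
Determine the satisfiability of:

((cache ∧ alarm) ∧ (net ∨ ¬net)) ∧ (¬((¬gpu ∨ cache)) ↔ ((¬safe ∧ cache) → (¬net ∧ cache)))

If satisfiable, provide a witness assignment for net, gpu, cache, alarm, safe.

net: True, gpu: True, cache: True, alarm: True, safe: False

  (cache ∧ alarm) ∧ (net ∨ ¬net) = True
    cache ∧ alarm = True
    net ∨ ¬net = True
      ¬net = False
  ¬((¬gpu ∨ cache)) ↔ ((¬safe ∧ cache) → (¬net ∧ cache)) = True
    ¬((¬gpu ∨ cache)) = False
      ¬gpu ∨ cache = True
        ¬gpu = False
    (¬safe ∧ cache) → (¬net ∧ cache) = False
      ¬safe ∧ cache = True
        ¬safe = True
      ¬net ∧ cache = False
        ¬net = False
Both conjuncts True, so the formula holds.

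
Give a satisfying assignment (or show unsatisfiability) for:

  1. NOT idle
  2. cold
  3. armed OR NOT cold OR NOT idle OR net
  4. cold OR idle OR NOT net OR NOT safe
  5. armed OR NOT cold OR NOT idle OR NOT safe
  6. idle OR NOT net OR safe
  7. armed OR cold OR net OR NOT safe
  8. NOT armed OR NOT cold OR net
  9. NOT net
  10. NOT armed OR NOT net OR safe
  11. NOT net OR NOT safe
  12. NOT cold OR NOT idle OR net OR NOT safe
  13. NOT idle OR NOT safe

Unit clause (NOT idle) forces idle = False.
Unit clause (cold) forces cold = True.
Unit clause (NOT net) forces net = False.
In (NOT armed OR NOT cold OR net) only NOT armed is left, so armed = False.
Set safe = True.
All clauses satisfied.

cold: True, armed: False, safe: True, net: False, idle: False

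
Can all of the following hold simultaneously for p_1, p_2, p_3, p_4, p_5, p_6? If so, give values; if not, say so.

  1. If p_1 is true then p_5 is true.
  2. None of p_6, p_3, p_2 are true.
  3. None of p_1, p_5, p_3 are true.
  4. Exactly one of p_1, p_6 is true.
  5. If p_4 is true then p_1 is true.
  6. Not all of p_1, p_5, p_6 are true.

Unsatisfiable — no assignment works.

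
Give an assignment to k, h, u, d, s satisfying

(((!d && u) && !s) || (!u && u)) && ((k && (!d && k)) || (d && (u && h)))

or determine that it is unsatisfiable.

k = True; h = True; u = True; d = False; s = False

  ((!d && u) && !s) || (!u && u) = True
    (!d && u) && !s = True
      !d && u = True
        !d = True
      !s = True
    !u && u = False
      !u = False
  (k && (!d && k)) || (d && (u && h)) = True
    k && (!d && k) = True
      !d && k = True
        !d = True
    d && (u && h) = False
      u && h = True
Both conjuncts True, so the formula holds.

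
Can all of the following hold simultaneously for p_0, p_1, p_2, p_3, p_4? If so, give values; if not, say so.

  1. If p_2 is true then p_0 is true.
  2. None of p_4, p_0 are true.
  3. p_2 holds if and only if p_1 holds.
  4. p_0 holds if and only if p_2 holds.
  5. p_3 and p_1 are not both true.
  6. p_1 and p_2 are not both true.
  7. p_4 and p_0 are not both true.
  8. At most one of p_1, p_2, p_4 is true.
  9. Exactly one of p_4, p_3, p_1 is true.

p_0 = False; p_1 = False; p_2 = False; p_3 = True; p_4 = False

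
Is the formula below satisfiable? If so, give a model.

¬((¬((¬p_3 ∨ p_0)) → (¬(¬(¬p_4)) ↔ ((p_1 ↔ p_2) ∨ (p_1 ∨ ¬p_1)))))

p_0 = False, p_1 = True, p_2 = False, p_3 = True, p_4 = True

  ¬((¬((¬p_3 ∨ p_0)) → (¬(¬(¬p_4)) ↔ ((p_1 ↔ p_2) ∨ (p_1 ∨ ¬p_1))))) = True
    ¬((¬p_3 ∨ p_0)) → (¬(¬(¬p_4)) ↔ ((p_1 ↔ p_2) ∨ (p_1 ∨ ¬p_1))) = False
      ¬((¬p_3 ∨ p_0)) = True
        ¬p_3 ∨ p_0 = False
          ¬p_3 = False
      ¬(¬(¬p_4)) ↔ ((p_1 ↔ p_2) ∨ (p_1 ∨ ¬p_1)) = False
        ¬(¬(¬p_4)) = False
          ¬(¬p_4) = True
            ¬p_4 = False
        (p_1 ↔ p_2) ∨ (p_1 ∨ ¬p_1) = True
          p_1 ↔ p_2 = False
          p_1 ∨ ¬p_1 = True
            ¬p_1 = False
The formula evaluates to True.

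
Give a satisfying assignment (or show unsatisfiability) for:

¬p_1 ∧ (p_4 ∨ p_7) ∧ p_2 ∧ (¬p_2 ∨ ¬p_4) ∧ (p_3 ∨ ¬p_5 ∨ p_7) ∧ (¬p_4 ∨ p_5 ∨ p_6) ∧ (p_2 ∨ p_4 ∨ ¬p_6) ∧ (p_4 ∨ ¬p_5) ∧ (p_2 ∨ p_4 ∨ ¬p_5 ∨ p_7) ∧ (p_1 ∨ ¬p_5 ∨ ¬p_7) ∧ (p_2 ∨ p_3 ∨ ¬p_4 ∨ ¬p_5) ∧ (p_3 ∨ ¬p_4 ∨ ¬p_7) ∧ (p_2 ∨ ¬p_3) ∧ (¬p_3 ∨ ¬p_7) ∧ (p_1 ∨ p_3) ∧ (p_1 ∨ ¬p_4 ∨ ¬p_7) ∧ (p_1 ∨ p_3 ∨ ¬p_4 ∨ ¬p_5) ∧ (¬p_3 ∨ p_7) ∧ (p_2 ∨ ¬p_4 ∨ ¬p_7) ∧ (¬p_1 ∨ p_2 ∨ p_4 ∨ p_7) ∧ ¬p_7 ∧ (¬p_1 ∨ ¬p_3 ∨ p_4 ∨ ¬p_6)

Unsatisfiable — no assignment works.

Case p_1 = True:
  Clause (¬p_1) is falsified — contradiction.
Case p_1 = False:
  (p_2) forces p_2 = True.
  (¬p_2 ∨ ¬p_4) forces p_4 = False.
  (p_4 ∨ p_7) forces p_7 = True.
  Clause (¬p_7) is falsified — contradiction.
Both cases fail, so the formula is unsatisfiable.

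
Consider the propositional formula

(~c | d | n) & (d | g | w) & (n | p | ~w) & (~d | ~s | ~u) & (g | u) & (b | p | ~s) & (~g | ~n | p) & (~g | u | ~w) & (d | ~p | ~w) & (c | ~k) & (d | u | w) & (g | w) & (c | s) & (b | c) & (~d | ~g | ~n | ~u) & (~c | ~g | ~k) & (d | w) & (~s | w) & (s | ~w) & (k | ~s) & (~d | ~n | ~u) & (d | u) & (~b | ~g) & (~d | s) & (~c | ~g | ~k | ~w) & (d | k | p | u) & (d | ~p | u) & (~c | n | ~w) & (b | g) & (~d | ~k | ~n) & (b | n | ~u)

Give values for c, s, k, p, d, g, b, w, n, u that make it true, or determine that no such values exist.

Set c = True.
Try s = False:
  (s | ~w) forces w = False.
  (g | w) forces g = True.
  (~c | ~g | ~k) forces k = False.
  (d | w) forces d = True.
  clause (~d | s) is falsified — backtrack.
So s = True.
  then (~s | w) forces w = True.
  then (k | ~s) forces k = True.
  then (~c | ~g | ~k | ~w) forces g = False.
  then (~c | n | ~w) forces n = True.
  then (b | g) forces b = True.
  then (~d | ~k | ~n) forces d = False.
  then (g | u) forces u = True.
  then (d | ~p | ~w) forces p = False.
All clauses satisfied.

c = True, s = True, k = True, p = False, d = False, g = False, b = True, w = True, n = True, u = True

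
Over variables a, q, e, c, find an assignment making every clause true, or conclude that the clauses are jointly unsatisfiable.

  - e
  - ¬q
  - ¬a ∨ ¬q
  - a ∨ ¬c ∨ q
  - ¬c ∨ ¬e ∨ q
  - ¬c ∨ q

Unit clause (e) forces e = True.
Unit clause (¬q) forces q = False.
In (¬c ∨ ¬e ∨ q) only ¬c is left, so c = False.
Set a = False.
All clauses satisfied.

a=F, q=F, e=T, c=F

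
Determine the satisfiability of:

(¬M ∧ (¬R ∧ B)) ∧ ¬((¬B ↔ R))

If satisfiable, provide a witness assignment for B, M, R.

Case R = True: the conjunct ¬R is False.
Case R = False: the formula simplifies to (¬M ∧ B) ∧ ¬B.
  B = True: the conjunct ¬B is False.
  B = False: the conjunct B is False.
Both cases fail — unsatisfiable.

Unsatisfiable — no assignment works.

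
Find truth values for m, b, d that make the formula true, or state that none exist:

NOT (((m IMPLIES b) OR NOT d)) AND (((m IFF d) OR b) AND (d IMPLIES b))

Case d = True: the formula simplifies to NOT ((m IMPLIES b)) AND ((m OR b) AND b).
  b = True: the conjunct NOT ((m IMPLIES b)) becomes NOT ((m IMPLIES True)) = False.
  b = False: the conjunct b is False.
Case d = False: the conjunct NOT (((m IMPLIES b) OR NOT d)) becomes NOT (((m IMPLIES b) OR True)) = False.
Both cases fail — unsatisfiable.

No satisfying assignment exists.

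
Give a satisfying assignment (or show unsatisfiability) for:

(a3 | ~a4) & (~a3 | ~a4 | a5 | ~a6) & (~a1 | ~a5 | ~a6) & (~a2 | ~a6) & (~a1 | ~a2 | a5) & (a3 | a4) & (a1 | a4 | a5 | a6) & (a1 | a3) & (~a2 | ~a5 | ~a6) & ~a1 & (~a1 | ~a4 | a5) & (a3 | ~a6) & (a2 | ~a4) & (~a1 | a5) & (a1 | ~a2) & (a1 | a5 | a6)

Unit clause (~a1) forces a1 = False.
In (a1 | ~a2) only ~a2 is left, so a2 = False.
In (a1 | a3) only a3 is left, so a3 = True.
In (a2 | ~a4) only ~a4 is left, so a4 = False.
Set a5 = True.
Set a6 = True.
All clauses satisfied.

a1 = False; a2 = False; a3 = True; a4 = False; a5 = True; a6 = True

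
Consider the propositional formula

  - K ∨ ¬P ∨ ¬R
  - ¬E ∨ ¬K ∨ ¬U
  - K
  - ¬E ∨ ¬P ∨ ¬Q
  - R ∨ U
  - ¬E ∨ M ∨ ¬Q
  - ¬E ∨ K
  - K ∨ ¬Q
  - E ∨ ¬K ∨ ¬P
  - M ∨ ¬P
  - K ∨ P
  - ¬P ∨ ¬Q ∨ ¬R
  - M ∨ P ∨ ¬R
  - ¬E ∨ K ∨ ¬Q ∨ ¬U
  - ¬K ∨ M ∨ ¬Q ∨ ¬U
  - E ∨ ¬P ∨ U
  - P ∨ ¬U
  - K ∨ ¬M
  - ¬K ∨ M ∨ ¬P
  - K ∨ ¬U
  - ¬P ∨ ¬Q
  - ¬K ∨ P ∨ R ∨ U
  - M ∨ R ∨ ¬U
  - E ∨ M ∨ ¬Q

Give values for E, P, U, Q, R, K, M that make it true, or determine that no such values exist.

E = False, P = False, U = False, Q = False, R = True, K = True, M = True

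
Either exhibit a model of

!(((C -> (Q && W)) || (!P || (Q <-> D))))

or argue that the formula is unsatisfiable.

D = True, C = True, Q = False, W = True, P = True

  !(((C -> (Q && W)) || (!P || (Q <-> D)))) = True
    (C -> (Q && W)) || (!P || (Q <-> D)) = False
      C -> (Q && W) = False
        Q && W = False
      !P || (Q <-> D) = False
        !P = False
        Q <-> D = False
The formula evaluates to True.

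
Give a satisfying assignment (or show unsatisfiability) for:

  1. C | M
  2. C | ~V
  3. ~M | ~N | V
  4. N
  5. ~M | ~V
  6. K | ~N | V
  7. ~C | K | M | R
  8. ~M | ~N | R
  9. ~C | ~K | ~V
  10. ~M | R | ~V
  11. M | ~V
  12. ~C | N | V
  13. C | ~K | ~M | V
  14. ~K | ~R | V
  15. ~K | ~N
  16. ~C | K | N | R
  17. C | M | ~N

The formula is unsatisfiable.

Case N = True:
  (~K | ~N) forces K = False.
  (K | ~N | V) forces V = True.
  (C | ~V) forces C = True.
  (~M | ~V) forces M = False.
  Clause (M | ~V) is falsified — contradiction.
Case N = False:
  Clause (N) is falsified — contradiction.
Both cases fail, so the formula is unsatisfiable.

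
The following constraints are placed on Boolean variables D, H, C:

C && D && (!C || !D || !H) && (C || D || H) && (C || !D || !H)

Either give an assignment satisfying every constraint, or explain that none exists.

D = True, H = False, C = True

Unit clause (C) forces C = True.
Unit clause (D) forces D = True.
In (!C || !D || !H) only !H is left, so H = False.
All clauses satisfied.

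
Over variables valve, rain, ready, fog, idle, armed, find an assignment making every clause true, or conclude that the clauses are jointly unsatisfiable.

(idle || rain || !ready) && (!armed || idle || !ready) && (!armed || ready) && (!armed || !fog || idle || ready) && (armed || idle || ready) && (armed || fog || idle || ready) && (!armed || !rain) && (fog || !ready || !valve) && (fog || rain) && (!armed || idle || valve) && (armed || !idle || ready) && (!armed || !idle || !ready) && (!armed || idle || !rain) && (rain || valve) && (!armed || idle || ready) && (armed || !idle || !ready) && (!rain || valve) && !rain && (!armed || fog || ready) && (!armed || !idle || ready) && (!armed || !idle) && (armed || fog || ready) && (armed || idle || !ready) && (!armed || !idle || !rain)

Unsatisfiable — no assignment works.

Case ready = True:
  (!rain) forces rain = False.
  (idle || rain || !ready) forces idle = True.
  (fog || rain) forces fog = True.
  (!armed || !idle || !ready) forces armed = False.
  Clause (armed || !idle || !ready) is falsified — contradiction.
Case ready = False:
  (!armed || ready) forces armed = False.
  (armed || idle || ready) forces idle = True.
  Clause (armed || !idle || ready) is falsified — contradiction.
Both cases fail, so the formula is unsatisfiable.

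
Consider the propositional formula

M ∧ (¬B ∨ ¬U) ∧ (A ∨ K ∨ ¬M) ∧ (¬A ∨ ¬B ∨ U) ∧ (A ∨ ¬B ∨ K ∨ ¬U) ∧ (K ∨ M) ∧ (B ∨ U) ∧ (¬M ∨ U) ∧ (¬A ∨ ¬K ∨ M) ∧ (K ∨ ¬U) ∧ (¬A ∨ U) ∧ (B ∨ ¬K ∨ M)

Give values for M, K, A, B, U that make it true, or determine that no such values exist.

M = True, K = True, A = False, B = False, U = True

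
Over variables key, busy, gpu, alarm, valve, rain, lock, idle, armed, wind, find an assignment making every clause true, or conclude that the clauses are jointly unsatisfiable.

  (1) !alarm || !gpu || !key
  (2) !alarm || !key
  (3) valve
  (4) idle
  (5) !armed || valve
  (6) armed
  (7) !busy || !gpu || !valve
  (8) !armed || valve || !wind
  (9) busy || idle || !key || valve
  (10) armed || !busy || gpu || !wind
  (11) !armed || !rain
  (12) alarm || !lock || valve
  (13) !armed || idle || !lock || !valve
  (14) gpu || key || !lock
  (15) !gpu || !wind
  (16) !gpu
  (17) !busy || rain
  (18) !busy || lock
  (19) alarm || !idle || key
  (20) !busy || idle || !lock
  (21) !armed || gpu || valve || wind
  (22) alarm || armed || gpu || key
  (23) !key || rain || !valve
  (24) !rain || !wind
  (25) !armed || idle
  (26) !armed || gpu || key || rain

The formula is unsatisfiable.

Case gpu = True:
  Clause (!gpu) is falsified — contradiction.
Case gpu = False:
  (valve) forces valve = True.
  (idle) forces idle = True.
  (armed) forces armed = True.
  (!armed || !rain) forces rain = False.
  (!busy || rain) forces busy = False.
  (!key || rain || !valve) forces key = False.
  Clause (!armed || gpu || key || rain) is falsified — contradiction.
Both cases fail, so the formula is unsatisfiable.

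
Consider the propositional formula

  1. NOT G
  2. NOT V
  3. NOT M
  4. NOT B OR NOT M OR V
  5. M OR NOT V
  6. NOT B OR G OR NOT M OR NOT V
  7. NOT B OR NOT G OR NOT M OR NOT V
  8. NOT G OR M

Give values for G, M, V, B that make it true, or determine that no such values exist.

G: False, M: False, V: False, B: False

Unit clause (NOT G) forces G = False.
Unit clause (NOT V) forces V = False.
Unit clause (NOT M) forces M = False.
Set B = False.
All clauses satisfied.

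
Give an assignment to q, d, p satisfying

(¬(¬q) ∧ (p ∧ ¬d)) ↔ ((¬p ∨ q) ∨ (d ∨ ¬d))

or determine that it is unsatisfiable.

q=T, d=F, p=T

  (¬(¬q) ∧ (p ∧ ¬d)) ↔ ((¬p ∨ q) ∨ (d ∨ ¬d)) = True
    ¬(¬q) ∧ (p ∧ ¬d) = True
      ¬(¬q) = True
        ¬q = False
      p ∧ ¬d = True
        ¬d = True
    (¬p ∨ q) ∨ (d ∨ ¬d) = True
      ¬p ∨ q = True
        ¬p = False
      d ∨ ¬d = True
        ¬d = True
The formula evaluates to True.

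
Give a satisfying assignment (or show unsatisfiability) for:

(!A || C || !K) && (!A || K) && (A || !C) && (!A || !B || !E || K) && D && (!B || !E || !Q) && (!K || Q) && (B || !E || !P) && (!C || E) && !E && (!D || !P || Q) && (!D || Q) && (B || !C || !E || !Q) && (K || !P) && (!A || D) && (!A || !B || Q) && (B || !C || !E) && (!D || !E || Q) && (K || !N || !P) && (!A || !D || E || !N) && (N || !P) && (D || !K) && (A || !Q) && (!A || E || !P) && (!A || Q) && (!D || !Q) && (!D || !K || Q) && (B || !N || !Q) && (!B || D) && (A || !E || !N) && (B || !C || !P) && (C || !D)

No satisfying assignment exists.

Case E = True:
  Clause (!E) is falsified — contradiction.
Case E = False:
  (D) forces D = True.
  (!C || E) forces C = False.
  Clause (C || !D) is falsified — contradiction.
Both cases fail, so the formula is unsatisfiable.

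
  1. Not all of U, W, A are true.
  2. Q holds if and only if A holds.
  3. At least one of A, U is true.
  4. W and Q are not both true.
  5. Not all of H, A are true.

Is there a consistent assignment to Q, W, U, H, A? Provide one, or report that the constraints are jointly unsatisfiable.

Q = True, W = False, U = True, H = False, A = True

  (1) {U, W, A}: 2/3 true — not all ✓
  (2) Q=T, A=T — same ✓
  (3) {A, U}: 2 true — at least one ✓
  (4) W=F, Q=T — not both ✓
  (5) {H, A}: 1/2 true — not all ✓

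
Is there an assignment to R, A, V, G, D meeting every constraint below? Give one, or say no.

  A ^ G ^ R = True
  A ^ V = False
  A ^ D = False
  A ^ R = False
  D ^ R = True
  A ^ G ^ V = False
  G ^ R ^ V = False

Unsatisfiable

Adding constraints 3, 4, 5 mod 2: every variable appears an even number of times on the left, so the left side is 0.
But the right sides sum to 1 (mod 2). 0 ≠ 1 — the system is inconsistent.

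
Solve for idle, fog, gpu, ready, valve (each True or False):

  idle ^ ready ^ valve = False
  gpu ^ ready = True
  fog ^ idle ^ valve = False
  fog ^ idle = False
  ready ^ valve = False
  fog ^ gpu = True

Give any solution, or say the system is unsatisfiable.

idle = False, fog = False, gpu = True, ready = False, valve = False

idle ^ ready ^ valve = F ^ F ^ F = False ✓
gpu ^ ready = T ^ F = True ✓
fog ^ idle ^ valve = F ^ F ^ F = False ✓
fog ^ idle = F ^ F = False ✓
ready ^ valve = F ^ F = False ✓
fog ^ gpu = F ^ T = True ✓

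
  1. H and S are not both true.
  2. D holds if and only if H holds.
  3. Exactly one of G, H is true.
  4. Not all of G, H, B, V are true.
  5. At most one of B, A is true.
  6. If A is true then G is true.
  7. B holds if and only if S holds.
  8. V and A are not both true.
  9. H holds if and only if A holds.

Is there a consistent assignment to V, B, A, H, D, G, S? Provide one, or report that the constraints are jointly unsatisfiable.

V=T; B=T; A=F; H=F; D=F; G=T; S=T

  (1) H=F, S=T — not both ✓
  (2) D=F, H=F — same ✓
  (3) {G, H}: 1 true — exactly one ✓
  (4) {G, H, B, V}: 3/4 true — not all ✓
  (5) {B, A}: 1 true — at most one ✓
  (6) A=F ⇒ G: vacuous ✓
  (7) B=T, S=T — same ✓
  (8) V=T, A=F — not both ✓
  (9) H=F, A=F — same ✓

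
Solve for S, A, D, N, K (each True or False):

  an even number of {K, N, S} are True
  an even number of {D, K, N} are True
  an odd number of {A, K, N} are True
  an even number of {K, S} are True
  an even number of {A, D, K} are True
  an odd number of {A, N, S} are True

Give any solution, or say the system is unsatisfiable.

S = True; A = False; D = True; N = False; K = True

{K, N, S}: 2 true → even ✓
{D, K, N}: 2 true → even ✓
{A, K, N}: 1 true → odd ✓
{K, S}: 2 true → even ✓
{A, D, K}: 2 true → even ✓
{A, N, S}: 1 true → odd ✓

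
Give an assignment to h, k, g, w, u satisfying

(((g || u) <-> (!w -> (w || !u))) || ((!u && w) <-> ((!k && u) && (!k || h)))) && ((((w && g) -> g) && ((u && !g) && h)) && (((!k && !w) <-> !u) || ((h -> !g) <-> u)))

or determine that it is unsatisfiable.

h: True, k: True, g: False, w: True, u: True

  ((g || u) <-> (!w -> (w || !u))) || ((!u && w) <-> ((!k && u) && (!k || h))) = True
    (g || u) <-> (!w -> (w || !u)) = True
      g || u = True
      !w -> (w || !u) = True
        !w = False
        w || !u = True
          !u = False
    (!u && w) <-> ((!k && u) && (!k || h)) = True
      !u && w = False
        !u = False
      (!k && u) && (!k || h) = False
        !k && u = False
          !k = False
        !k || h = True
          !k = False
  (((w && g) -> g) && ((u && !g) && h)) && (((!k && !w) <-> !u) || ((h -> !g) <-> u)) = True
    ((w && g) -> g) && ((u && !g) && h) = True
      (w && g) -> g = True
        w && g = False
      (u && !g) && h = True
        u && !g = True
          !g = True
    ((!k && !w) <-> !u) || ((h -> !g) <-> u) = True
      (!k && !w) <-> !u = True
        !k && !w = False
          !k = False
          !w = False
        !u = False
      (h -> !g) <-> u = True
        h -> !g = True
          !g = True
Both conjuncts True, so the formula holds.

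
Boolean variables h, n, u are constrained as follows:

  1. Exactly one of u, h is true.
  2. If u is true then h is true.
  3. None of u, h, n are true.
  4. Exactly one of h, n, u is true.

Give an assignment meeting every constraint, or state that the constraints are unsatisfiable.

Case h = True:
  Constraint (3) is violated (h=T) — contradiction.
Case h = False:
  (1) with h=F forces u = True.
  Constraint (2) is violated (u=T, h=F) — contradiction.
Both cases fail — unsatisfiable.

UNSATISFIABLE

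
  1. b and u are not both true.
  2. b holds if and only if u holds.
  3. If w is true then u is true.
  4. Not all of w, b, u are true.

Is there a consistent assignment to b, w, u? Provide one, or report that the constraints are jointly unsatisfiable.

b = False, w = False, u = False

  (1) b=F, u=F — not both ✓
  (2) b=F, u=F — same ✓
  (3) w=F ⇒ u: vacuous ✓
  (4) {w, b, u}: 0/3 true — not all ✓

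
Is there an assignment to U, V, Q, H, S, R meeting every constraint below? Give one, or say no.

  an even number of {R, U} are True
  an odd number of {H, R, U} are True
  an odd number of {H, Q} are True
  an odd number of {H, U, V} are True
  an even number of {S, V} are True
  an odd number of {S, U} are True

UNSATISFIABLE

Adding constraints 1, 2, 4, 5, 6 mod 2: every variable appears an even number of times on the left, so the left side is 0.
But the right sides sum to 1 (mod 2). 0 ≠ 1 — the system is inconsistent.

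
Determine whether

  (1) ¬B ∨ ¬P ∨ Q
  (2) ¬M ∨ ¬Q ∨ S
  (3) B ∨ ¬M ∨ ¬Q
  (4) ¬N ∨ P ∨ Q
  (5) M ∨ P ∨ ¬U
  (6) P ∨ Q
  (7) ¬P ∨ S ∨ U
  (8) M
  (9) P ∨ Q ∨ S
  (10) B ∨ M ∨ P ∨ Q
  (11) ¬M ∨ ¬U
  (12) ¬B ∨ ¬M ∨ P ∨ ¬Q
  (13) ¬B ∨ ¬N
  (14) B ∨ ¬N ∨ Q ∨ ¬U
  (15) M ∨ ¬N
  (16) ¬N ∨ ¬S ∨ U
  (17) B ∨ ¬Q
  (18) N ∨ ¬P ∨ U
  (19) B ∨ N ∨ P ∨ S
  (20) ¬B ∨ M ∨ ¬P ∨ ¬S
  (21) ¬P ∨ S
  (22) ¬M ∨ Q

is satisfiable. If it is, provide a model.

Case M = True:
  (¬M ∨ ¬U) forces U = False.
  (¬M ∨ Q) forces Q = True.
  (¬M ∨ ¬Q ∨ S) forces S = True.
  (B ∨ ¬M ∨ ¬Q) forces B = True.
  (¬B ∨ ¬M ∨ P ∨ ¬Q) forces P = True.
  (¬B ∨ ¬N) forces N = False.
  Clause (N ∨ ¬P ∨ U) is falsified — contradiction.
Case M = False:
  Clause (M) is falsified — contradiction.
Both cases fail, so the formula is unsatisfiable.

Unsatisfiable — no assignment works.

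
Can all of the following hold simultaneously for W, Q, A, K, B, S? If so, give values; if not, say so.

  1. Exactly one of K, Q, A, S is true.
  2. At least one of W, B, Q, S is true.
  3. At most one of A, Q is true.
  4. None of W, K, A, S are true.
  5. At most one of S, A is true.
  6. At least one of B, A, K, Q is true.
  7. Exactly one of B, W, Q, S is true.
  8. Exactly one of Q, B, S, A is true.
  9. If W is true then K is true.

W = False, Q = True, A = False, K = False, B = False, S = False

  (1) {K, Q, A, S}: 1 true — exactly one ✓
  (2) {W, B, Q, S}: 1 true — at least one ✓
  (3) {A, Q}: 1 true — at most one ✓
  (4) {W, K, A, S}: 0 true — none ✓
  (5) {S, A}: 0 true — at most one ✓
  (6) {B, A, K, Q}: 1 true — at least one ✓
  (7) {B, W, Q, S}: 1 true — exactly one ✓
  (8) {Q, B, S, A}: 1 true — exactly one ✓
  (9) W=F ⇒ K: vacuous ✓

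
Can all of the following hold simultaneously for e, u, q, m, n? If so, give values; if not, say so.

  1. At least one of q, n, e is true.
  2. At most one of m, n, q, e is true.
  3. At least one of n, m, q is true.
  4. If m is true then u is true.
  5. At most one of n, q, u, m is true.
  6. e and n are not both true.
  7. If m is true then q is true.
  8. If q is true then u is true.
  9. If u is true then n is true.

e: False; u: False; q: False; m: False; n: True

  (1) {q, n, e}: 1 true — at least one ✓
  (2) {m, n, q, e}: 1 true — at most one ✓
  (3) {n, m, q}: 1 true — at least one ✓
  (4) m=F ⇒ u: vacuous ✓
  (5) {n, q, u, m}: 1 true — at most one ✓
  (6) e=F, n=T — not both ✓
  (7) m=F ⇒ q: vacuous ✓
  (8) q=F ⇒ u: vacuous ✓
  (9) u=F ⇒ n: vacuous ✓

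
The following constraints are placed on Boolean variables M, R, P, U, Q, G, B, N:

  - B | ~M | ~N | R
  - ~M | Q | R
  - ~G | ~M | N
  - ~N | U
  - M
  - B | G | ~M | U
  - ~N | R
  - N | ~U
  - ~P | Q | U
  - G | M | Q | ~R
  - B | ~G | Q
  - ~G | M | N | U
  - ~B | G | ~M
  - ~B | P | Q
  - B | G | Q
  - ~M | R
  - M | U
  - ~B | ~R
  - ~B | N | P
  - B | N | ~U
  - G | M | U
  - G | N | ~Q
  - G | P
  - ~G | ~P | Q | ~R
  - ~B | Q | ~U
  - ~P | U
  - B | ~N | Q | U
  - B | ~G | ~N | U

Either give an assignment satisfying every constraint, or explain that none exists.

M = True, R = True, P = True, U = True, Q = True, G = True, B = False, N = True

Unit clause (M) forces M = True.
In (~M | R) only R is left, so R = True.
In (~B | ~R) only ~B is left, so B = False.
Set P = True.
  then (~P | U) forces U = True.
  then (N | ~U) forces N = True.
Try Q = False:
  (B | ~G | Q) forces G = False.
  clause (B | G | Q) is falsified — backtrack.
So Q = True.
Set G = True.
All clauses satisfied.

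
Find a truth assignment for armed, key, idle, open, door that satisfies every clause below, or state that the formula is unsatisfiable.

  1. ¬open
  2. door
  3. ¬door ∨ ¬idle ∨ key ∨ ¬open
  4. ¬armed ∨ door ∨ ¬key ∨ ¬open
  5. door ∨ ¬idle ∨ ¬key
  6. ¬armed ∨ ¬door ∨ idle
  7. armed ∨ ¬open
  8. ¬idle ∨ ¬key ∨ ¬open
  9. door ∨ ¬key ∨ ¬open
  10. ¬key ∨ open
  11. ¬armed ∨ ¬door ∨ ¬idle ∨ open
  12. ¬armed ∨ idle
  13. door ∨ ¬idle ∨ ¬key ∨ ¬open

Unit clause (¬open) forces open = False.
Unit clause (door) forces door = True.
In (¬key ∨ open) only ¬key is left, so key = False.
Try armed = True:
  (¬armed ∨ ¬door ∨ idle) forces idle = True.
  clause (¬armed ∨ ¬door ∨ ¬idle ∨ open) is falsified — backtrack.
So armed = False.
Set idle = False.
All clauses satisfied.

armed = False, key = False, idle = False, open = False, door = True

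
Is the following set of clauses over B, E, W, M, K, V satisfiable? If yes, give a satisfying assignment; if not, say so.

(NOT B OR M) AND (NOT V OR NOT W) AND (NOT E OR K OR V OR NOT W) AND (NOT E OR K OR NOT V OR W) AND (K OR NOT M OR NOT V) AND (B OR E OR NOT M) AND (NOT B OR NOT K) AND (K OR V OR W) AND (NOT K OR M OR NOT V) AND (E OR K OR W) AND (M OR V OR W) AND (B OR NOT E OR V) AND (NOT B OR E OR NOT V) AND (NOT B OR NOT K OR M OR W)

Set B = False.
Set E = True.
  then (B OR NOT E OR V) forces V = True.
  then (NOT V OR NOT W) forces W = False.
  then (NOT E OR K OR NOT V OR W) forces K = True.
  then (NOT K OR M OR NOT V) forces M = True.
All clauses satisfied.

B = False, E = True, W = False, M = True, K = True, V = True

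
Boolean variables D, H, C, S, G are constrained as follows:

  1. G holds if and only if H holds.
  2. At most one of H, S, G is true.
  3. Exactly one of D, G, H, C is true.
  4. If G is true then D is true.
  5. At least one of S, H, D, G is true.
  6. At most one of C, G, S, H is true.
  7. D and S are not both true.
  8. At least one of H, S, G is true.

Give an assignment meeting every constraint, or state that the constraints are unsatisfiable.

Case H = True:
  (1) with H=T forces G = True.
  Constraint (2) is violated (H=T, G=T) — contradiction.
Case H = False:
  (1) with H=F forces G = False.
  (8) with H=F, G=F forces S = True.
  (6) with S=T forces C = False.
  (3) with G=F, H=F, C=F forces D = True.
  Constraint (7) is violated (D=T, S=T) — contradiction.
Both cases fail — unsatisfiable.

Unsatisfiable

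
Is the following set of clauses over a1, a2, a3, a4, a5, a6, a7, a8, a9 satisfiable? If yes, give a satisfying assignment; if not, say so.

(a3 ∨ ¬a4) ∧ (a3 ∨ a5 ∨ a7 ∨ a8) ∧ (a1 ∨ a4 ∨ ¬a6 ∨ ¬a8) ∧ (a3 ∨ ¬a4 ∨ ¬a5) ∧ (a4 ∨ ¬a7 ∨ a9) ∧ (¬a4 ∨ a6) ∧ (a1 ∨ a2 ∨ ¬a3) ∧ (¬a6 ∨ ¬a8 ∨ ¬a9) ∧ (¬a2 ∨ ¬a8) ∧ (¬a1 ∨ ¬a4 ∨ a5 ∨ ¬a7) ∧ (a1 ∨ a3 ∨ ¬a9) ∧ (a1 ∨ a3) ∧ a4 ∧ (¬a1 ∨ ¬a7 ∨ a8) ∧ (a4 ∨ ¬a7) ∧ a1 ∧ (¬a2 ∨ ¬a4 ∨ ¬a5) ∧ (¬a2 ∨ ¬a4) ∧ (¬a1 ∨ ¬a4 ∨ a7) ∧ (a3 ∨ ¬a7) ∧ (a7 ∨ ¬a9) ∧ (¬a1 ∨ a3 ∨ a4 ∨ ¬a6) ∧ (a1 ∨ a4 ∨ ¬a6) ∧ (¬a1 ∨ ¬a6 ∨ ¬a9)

Unit clause (a4) forces a4 = True.
Unit clause (a1) forces a1 = True.
In (¬a2 ∨ ¬a4) only ¬a2 is left, so a2 = False.
In (¬a1 ∨ ¬a4 ∨ a7) only a7 is left, so a7 = True.
In (a3 ∨ ¬a7) only a3 is left, so a3 = True.
In (¬a4 ∨ a6) only a6 is left, so a6 = True.
In (¬a1 ∨ ¬a4 ∨ a5 ∨ ¬a7) only a5 is left, so a5 = True.
In (¬a1 ∨ ¬a7 ∨ a8) only a8 is left, so a8 = True.
In (¬a1 ∨ ¬a6 ∨ ¬a9) only ¬a9 is left, so a9 = False.
All clauses satisfied.

a1=T; a2=F; a3=T; a4=T; a5=T; a6=T; a7=T; a8=T; a9=F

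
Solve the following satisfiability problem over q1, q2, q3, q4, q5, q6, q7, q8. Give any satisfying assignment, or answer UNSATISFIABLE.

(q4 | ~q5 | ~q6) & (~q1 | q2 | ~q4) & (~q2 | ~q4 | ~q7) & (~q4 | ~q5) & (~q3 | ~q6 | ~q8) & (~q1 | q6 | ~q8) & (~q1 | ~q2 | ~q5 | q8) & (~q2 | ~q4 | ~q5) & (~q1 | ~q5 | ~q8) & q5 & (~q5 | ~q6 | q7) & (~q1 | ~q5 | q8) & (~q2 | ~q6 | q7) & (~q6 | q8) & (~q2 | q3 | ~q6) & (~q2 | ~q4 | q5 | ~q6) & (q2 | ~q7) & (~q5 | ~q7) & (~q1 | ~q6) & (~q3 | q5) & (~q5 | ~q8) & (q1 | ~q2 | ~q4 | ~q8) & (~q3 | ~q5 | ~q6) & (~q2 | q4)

q1: False; q2: False; q3: False; q4: False; q5: True; q6: False; q7: False; q8: False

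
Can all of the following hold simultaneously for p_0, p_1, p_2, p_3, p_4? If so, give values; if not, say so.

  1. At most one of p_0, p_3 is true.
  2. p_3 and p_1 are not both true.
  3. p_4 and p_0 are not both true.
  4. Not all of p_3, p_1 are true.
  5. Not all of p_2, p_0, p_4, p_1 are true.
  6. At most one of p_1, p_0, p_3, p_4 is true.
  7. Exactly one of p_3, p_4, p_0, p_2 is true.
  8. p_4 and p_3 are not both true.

p_0 = False, p_1 = False, p_2 = False, p_3 = False, p_4 = True

  (1) {p_0, p_3}: 0 true — at most one ✓
  (2) p_3=F, p_1=F — not both ✓
  (3) p_4=T, p_0=F — not both ✓
  (4) {p_3, p_1}: 0/2 true — not all ✓
  (5) {p_2, p_0, p_4, p_1}: 1/4 true — not all ✓
  (6) {p_1, p_0, p_3, p_4}: 1 true — at most one ✓
  (7) {p_3, p_4, p_0, p_2}: 1 true — exactly one ✓
  (8) p_4=T, p_3=F — not both ✓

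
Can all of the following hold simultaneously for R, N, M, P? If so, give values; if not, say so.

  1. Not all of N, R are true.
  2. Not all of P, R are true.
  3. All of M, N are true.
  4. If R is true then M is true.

R = False, N = True, M = True, P = True

  (1) {N, R}: 1/2 true — not all ✓
  (2) {P, R}: 1/2 true — not all ✓
  (3) {M, N}: all 2 true ✓
  (4) R=F ⇒ M: vacuous ✓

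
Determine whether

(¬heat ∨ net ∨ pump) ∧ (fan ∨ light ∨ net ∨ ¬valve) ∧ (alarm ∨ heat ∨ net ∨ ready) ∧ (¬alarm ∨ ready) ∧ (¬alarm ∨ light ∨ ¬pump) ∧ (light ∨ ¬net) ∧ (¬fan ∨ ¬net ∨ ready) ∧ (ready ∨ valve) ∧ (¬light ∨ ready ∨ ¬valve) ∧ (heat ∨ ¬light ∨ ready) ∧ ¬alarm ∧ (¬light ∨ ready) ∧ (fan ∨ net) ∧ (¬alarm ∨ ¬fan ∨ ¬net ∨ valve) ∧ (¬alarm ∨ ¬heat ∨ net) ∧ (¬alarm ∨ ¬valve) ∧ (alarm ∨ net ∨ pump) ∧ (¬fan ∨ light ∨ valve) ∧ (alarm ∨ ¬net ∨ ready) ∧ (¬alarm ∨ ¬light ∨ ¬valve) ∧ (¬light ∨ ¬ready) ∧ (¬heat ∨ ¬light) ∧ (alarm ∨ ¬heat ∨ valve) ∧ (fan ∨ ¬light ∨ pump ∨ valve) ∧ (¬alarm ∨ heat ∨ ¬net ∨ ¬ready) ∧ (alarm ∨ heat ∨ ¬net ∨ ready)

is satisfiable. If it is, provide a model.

Unit clause (¬alarm) forces alarm = False.
Try light = True:
  (¬light ∨ ready) forces ready = True.
  clause (¬light ∨ ¬ready) is falsified — backtrack.
So light = False.
  then (light ∨ ¬net) forces net = False.
  then (fan ∨ net) forces fan = True.
  then (alarm ∨ net ∨ pump) forces pump = True.
  then (¬fan ∨ light ∨ valve) forces valve = True.
Set heat = True.
Set ready = True.
All clauses satisfied.

light=F; valve=T; heat=T; fan=T; net=F; pump=T; ready=T; alarm=F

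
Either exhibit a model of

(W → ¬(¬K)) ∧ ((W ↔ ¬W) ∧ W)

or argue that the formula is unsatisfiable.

UNSATISFIABLE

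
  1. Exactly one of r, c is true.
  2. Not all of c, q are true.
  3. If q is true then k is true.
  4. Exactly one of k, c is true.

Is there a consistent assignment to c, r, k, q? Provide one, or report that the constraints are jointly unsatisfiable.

c: False, r: True, k: True, q: True

  (1) {r, c}: 1 true — exactly one ✓
  (2) {c, q}: 1/2 true — not all ✓
  (3) q=T ⇒ k: T ✓
  (4) {k, c}: 1 true — exactly one ✓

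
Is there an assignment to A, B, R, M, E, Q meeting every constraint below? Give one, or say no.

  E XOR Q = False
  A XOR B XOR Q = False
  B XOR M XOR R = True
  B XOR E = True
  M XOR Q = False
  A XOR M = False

A=T, B=F, R=F, M=T, E=T, Q=T

E XOR Q = T XOR T = False ✓
A XOR B XOR Q = T XOR F XOR T = False ✓
B XOR M XOR R = F XOR T XOR F = True ✓
B XOR E = F XOR T = True ✓
M XOR Q = T XOR T = False ✓
A XOR M = T XOR T = False ✓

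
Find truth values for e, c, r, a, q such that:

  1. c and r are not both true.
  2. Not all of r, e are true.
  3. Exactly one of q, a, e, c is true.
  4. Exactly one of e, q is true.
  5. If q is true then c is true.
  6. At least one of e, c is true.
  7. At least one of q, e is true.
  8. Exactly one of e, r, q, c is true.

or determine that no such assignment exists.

e: True, c: False, r: False, a: False, q: False

  (1) c=F, r=F — not both ✓
  (2) {r, e}: 1/2 true — not all ✓
  (3) {q, a, e, c}: 1 true — exactly one ✓
  (4) {e, q}: 1 true — exactly one ✓
  (5) q=F ⇒ c: vacuous ✓
  (6) {e, c}: 1 true — at least one ✓
  (7) {q, e}: 1 true — at least one ✓
  (8) {e, r, q, c}: 1 true — exactly one ✓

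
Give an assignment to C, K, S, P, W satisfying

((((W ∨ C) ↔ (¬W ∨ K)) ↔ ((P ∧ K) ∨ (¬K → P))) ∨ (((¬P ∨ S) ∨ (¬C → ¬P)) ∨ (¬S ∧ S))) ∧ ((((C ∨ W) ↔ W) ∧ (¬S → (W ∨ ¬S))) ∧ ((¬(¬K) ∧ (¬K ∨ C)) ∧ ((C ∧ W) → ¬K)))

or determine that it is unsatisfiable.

Case K = True: the formula simplifies to ((W ∨ C) ∨ (((¬P ∨ S) ∨ (¬C → ¬P)) ∨ (¬S ∧ S))) ∧ ((((C ∨ W) ↔ W) ∧ (¬S → (W ∨ ¬S))) ∧ (C ∧ ¬((C ∧ W)))).
  C = True: simplifies to (W ∧ (¬S → (W ∨ ¬S))) ∧ ¬W.
    W = True: the conjunct ¬W is False.
    W = False: the conjunct W is False.
  C = False: the conjunct C is False.
Case K = False: the conjunct ¬(¬K) becomes ¬(¬False) = False.
Both cases fail — unsatisfiable.

Unsatisfiable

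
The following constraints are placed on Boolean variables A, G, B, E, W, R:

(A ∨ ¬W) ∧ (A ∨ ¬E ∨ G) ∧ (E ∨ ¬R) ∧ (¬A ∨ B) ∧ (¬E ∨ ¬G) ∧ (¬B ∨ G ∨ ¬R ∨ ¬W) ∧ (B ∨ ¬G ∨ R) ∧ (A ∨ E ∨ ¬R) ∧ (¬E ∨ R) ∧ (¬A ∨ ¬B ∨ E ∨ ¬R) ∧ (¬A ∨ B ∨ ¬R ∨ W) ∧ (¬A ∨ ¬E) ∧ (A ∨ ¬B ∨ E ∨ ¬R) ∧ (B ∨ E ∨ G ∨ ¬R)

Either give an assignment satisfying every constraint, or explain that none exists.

A = False, G = True, B = True, E = False, W = False, R = False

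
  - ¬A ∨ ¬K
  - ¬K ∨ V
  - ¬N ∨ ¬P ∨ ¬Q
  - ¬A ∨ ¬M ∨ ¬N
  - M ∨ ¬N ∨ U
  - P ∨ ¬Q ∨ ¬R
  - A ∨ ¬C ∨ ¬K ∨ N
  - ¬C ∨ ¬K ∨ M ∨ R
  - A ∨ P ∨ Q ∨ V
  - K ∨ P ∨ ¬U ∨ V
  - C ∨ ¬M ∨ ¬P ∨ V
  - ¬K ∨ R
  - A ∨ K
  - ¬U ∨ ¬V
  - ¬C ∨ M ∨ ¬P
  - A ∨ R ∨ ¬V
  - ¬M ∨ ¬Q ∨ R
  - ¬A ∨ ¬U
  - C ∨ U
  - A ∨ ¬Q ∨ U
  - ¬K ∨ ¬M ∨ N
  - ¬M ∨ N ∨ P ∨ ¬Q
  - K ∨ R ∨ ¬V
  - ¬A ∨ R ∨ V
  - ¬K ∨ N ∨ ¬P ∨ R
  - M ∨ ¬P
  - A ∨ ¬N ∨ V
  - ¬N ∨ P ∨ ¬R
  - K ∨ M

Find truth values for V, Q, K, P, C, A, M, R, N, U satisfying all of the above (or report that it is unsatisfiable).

Set V = False.
  then (¬K ∨ V) forces K = False.
  then (A ∨ K) forces A = True.
  then (¬A ∨ ¬U) forces U = False.
  then (C ∨ U) forces C = True.
  then (¬A ∨ R ∨ V) forces R = True.
  then (K ∨ M) forces M = True.
  then (¬A ∨ ¬M ∨ ¬N) forces N = False.
Set Q = True.
  then (P ∨ ¬Q ∨ ¬R) forces P = True.
All clauses satisfied.

V: False, Q: True, K: False, P: True, C: True, A: True, M: True, R: True, N: False, U: False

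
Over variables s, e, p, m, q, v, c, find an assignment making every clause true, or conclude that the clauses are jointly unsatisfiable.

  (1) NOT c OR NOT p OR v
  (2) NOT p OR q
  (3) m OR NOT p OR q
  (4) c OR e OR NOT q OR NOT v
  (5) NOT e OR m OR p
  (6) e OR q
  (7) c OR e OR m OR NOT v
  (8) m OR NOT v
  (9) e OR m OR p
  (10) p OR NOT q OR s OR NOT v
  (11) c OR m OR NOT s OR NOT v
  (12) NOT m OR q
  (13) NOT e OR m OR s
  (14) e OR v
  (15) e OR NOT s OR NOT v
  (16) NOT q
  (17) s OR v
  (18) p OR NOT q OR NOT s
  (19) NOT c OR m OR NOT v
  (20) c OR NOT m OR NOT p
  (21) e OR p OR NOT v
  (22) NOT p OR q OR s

Case q = True:
  Clause (NOT q) is falsified — contradiction.
Case q = False:
  (NOT p OR q) forces p = False.
  (e OR q) forces e = True.
  (NOT e OR m OR p) forces m = True.
  Clause (NOT m OR q) is falsified — contradiction.
Both cases fail, so the formula is unsatisfiable.

The formula is unsatisfiable.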